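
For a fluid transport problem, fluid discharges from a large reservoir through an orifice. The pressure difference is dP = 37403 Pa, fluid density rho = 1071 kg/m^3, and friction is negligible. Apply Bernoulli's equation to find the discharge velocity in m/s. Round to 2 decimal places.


v = sqrt(2*dP/rho)
v = sqrt(2*37403/1071)
v = sqrt(69.846872)
v = 8.36 m/s


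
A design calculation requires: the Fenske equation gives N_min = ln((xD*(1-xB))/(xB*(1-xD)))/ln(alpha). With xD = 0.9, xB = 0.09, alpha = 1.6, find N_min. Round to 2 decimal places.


N_min = ln((xD*(1-xB))/(xB*(1-xD))) / ln(alpha)
Numerator inside ln: 0.819 / 0.009 = 91.0
ln(91.0) = 4.51086
ln(alpha) = ln(1.6) = 0.470004
N_min = 4.51086 / 0.470004 = 9.60


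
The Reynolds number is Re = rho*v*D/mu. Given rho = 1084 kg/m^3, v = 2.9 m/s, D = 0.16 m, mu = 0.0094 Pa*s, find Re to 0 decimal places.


Re = rho * v * D / mu
Re = 1084 * 2.9 * 0.16 / 0.0094
Re = 502.976 / 0.0094
Re = 53508


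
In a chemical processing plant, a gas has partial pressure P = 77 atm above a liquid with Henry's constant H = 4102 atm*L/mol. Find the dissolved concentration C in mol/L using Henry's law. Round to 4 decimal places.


C = P / H
C = 77 / 4102
C = 0.0188 mol/L


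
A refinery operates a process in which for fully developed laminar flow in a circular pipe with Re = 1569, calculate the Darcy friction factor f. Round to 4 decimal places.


f = 64 / Re
f = 64 / 1569
f = 0.0408


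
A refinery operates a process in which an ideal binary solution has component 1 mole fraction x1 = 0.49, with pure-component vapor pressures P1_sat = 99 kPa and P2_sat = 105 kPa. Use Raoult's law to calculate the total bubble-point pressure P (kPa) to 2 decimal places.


P = x1*P1_sat + x2*P2_sat
x2 = 1 - x1 = 1 - 0.49 = 0.51
P = 0.49*99 + 0.51*105
P = 48.51 + 53.55
P = 102.06 kPa


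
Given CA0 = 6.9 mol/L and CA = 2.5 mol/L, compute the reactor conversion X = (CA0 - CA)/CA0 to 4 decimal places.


X = (CA0 - CA) / CA0
X = (6.9 - 2.5) / 6.9
X = 4.4 / 6.9
X = 0.6377


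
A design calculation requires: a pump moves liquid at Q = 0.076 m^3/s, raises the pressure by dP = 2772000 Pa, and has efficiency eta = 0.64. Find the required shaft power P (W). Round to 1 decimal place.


P = Q * dP / eta
P = 0.076 * 2772000 / 0.64
P = 210672.0 / 0.64
P = 329175.0 W


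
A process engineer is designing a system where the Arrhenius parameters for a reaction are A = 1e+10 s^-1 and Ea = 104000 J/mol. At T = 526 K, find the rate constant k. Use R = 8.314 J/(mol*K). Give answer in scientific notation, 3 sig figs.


k = A * exp(-Ea/(R*T))
k = 1e+10 * exp(-104000 / (8.314 * 526))
k = 1e+10 * exp(-23.781409)
k = 4.70e-01


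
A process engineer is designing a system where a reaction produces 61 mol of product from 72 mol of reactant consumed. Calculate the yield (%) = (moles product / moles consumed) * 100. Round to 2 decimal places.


Yield = (moles product / moles consumed) * 100%
Yield = (61 / 72) * 100
Yield = 0.8472 * 100
Yield = 84.72%


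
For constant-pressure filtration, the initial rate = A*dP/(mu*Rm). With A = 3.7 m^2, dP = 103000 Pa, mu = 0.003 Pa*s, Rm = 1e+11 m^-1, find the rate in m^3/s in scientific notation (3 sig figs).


rate = A * dP / (mu * Rm)
rate = 3.7 * 103000 / (0.003 * 1e+11)
rate = 381100.0 / 3.000e+08
rate = 1.27e-03 m^3/s


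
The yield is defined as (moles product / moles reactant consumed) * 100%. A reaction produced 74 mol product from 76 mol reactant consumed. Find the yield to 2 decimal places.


Yield = (moles product / moles consumed) * 100%
Yield = (74 / 76) * 100
Yield = 0.9737 * 100
Yield = 97.37%


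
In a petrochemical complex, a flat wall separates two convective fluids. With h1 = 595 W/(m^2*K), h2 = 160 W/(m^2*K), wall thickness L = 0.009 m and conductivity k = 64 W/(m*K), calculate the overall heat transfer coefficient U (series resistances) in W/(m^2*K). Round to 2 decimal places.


1/U = 1/h1 + L/k + 1/h2
1/U = 1/595 + 0.009/64 + 1/160
1/U = 0.0016806723 + 0.000140625 + 0.00625
1/U = 0.0080712973
U = 123.90 W/(m^2*K)


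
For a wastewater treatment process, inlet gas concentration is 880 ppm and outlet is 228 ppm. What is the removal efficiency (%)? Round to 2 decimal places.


Efficiency = (G_in - G_out) / G_in * 100%
Efficiency = (880 - 228) / 880 * 100
Efficiency = 652 / 880 * 100
Efficiency = 74.09%


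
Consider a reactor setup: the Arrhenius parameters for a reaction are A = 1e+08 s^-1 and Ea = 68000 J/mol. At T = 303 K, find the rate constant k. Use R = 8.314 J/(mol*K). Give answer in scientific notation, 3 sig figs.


k = A * exp(-Ea/(R*T))
k = 1e+08 * exp(-68000 / (8.314 * 303))
k = 1e+08 * exp(-26.993318)
k = 1.89e-04


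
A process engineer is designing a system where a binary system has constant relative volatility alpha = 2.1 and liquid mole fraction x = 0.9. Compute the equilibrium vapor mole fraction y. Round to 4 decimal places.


y = alpha*x / (1 + (alpha-1)*x)
y = 2.1*0.9 / (1 + (2.1-1)*0.9)
y = 1.89 / (1 + 0.99)
y = 1.89 / 1.99
y = 0.9497


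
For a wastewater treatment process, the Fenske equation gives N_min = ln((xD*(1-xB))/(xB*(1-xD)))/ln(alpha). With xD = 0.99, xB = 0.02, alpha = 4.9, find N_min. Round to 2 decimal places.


N_min = ln((xD*(1-xB))/(xB*(1-xD))) / ln(alpha)
Numerator inside ln: 0.9702 / 0.0002 = 4851.0
ln(4851.0) = 8.48694
ln(alpha) = ln(4.9) = 1.589235
N_min = 8.48694 / 1.589235 = 5.34


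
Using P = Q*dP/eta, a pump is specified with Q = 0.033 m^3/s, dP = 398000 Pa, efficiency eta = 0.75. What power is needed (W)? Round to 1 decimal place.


P = Q * dP / eta
P = 0.033 * 398000 / 0.75
P = 13134.0 / 0.75
P = 17512.0 W


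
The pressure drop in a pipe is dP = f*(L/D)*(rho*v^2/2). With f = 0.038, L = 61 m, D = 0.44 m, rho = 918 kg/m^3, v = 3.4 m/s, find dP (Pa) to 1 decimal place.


dP = f * (L/D) * (rho*v^2/2)
dP = 0.038 * (61/0.44) * (918*3.4^2/2)
L/D = 138.63636364
rho*v^2/2 = 918*11.56/2 = 5306.04
dP = 0.038 * 138.63636364 * 5306.04
dP = 27953.2 Pa


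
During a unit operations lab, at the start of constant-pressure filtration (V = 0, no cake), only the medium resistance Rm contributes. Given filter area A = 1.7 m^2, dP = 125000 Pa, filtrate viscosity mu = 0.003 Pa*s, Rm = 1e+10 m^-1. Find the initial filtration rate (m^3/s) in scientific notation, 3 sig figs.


rate = A * dP / (mu * Rm)
rate = 1.7 * 125000 / (0.003 * 1e+10)
rate = 212500.0 / 3.000e+07
rate = 7.08e-03 m^3/s


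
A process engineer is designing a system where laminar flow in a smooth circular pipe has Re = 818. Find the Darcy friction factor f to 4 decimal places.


f = 64 / Re
f = 64 / 818
f = 0.0782


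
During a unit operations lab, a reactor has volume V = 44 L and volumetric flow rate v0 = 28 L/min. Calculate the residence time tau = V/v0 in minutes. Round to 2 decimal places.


tau = V / v0
tau = 44 / 28
tau = 1.57 min


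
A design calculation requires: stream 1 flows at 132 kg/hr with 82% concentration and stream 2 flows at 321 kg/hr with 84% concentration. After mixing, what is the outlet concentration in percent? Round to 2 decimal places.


Mass balance on solute: F1*x1 + F2*x2 = F3*x3
F3 = F1 + F2 = 132 + 321 = 453 kg/hr
x3 = (F1*x1 + F2*x2)/F3
x3 = (132*0.82 + 321*0.84) / 453
x3 = 83.42%


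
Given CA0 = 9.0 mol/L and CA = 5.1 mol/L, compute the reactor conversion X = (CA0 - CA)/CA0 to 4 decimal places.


X = (CA0 - CA) / CA0
X = (9.0 - 5.1) / 9.0
X = 3.9 / 9.0
X = 0.4333


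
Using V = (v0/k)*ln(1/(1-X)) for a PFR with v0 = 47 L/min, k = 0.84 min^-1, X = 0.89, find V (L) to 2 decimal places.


V = (v0/k) * ln(1/(1-X))
V = (47/0.84) * ln(1/(1-0.89))
V = 55.952381 * ln(9.090909)
V = 55.952381 * 2.207275
V = 123.50 L


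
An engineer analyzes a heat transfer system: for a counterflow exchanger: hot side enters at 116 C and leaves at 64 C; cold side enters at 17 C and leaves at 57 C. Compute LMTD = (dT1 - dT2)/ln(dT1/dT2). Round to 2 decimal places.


dT1 = Th_in - Tc_out = 116 - 57 = 59
dT2 = Th_out - Tc_in = 64 - 17 = 47
LMTD = (dT1 - dT2) / ln(dT1/dT2)
LMTD = (59 - 47) / ln(59/47)
LMTD = 52.77 K


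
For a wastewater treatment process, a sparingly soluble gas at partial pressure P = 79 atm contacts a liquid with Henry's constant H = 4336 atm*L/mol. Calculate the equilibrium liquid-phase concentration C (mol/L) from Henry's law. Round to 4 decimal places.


C = P / H
C = 79 / 4336
C = 0.0182 mol/L


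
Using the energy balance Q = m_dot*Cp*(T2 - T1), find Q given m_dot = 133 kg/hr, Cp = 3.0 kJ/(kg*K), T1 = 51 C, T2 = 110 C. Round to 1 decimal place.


Q = m_dot * Cp * (T2 - T1)
Q = 133 * 3.0 * (110 - 51)
Q = 133 * 3.0 * 59
Q = 23541.0 kJ/hr


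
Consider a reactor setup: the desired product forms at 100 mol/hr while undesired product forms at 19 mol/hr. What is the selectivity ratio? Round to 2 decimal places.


S = desired product rate / undesired product rate
S = 100 / 19
S = 5.26


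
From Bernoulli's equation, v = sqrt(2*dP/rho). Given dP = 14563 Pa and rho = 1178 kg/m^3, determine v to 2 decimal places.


v = sqrt(2*dP/rho)
v = sqrt(2*14563/1178)
v = sqrt(24.724958)
v = 4.97 m/s


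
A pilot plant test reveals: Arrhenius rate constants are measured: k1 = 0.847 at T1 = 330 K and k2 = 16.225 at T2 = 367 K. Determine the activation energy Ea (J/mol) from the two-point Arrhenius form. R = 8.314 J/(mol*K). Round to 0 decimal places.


Ea = R * ln(k2/k1) / (1/T1 - 1/T2)
ln(k2/k1) = ln(16.225/0.847) = 2.9526078
1/T1 - 1/T2 = 1/330 - 1/367 = 0.00030550739
Ea = 8.314 * 2.9526078 / 0.00030550739
Ea = 80352 J/mol


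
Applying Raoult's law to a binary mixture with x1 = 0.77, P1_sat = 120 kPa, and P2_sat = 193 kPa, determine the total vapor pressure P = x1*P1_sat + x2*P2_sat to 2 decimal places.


P = x1*P1_sat + x2*P2_sat
x2 = 1 - x1 = 1 - 0.77 = 0.23
P = 0.77*120 + 0.23*193
P = 92.4 + 44.39
P = 136.79 kPa


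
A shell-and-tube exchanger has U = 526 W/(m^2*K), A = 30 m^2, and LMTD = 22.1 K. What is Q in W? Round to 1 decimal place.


Q = U * A * LMTD
Q = 526 * 30 * 22.1
Q = 348738.0 W


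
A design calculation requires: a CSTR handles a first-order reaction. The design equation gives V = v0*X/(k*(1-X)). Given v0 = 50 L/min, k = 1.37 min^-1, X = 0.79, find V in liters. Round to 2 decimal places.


V = v0 * X / (k * (1 - X))
V = 50 * 0.79 / (1.37 * (1 - 0.79))
V = 39.5 / (1.37 * 0.21)
V = 39.5 / 0.2877
V = 137.30 L


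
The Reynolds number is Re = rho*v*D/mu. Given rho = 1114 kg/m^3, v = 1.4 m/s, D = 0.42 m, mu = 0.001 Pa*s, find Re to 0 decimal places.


Re = rho * v * D / mu
Re = 1114 * 1.4 * 0.42 / 0.001
Re = 655.032 / 0.001
Re = 655032


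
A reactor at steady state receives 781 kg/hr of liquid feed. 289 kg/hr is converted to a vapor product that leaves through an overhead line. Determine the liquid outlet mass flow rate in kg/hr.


Steady-state mass balance on the main outlet: F_out = F_in - F_removed
F_out = 781 - 289
F_out = 492 kg/hr


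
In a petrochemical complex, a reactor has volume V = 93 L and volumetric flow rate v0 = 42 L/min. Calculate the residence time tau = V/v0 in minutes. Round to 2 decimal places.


tau = V / v0
tau = 93 / 42
tau = 2.21 min


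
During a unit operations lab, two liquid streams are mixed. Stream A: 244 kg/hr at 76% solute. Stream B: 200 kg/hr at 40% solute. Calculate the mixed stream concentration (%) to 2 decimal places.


Mass balance on solute: F1*x1 + F2*x2 = F3*x3
F3 = F1 + F2 = 244 + 200 = 444 kg/hr
x3 = (F1*x1 + F2*x2)/F3
x3 = (244*0.76 + 200*0.4) / 444
x3 = 59.78%


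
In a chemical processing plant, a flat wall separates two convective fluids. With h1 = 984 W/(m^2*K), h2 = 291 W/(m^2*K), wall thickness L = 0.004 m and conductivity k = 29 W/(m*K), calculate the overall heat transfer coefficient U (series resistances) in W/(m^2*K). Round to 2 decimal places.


1/U = 1/h1 + L/k + 1/h2
1/U = 1/984 + 0.004/29 + 1/291
1/U = 0.0010162602 + 0.000137931 + 0.0034364261
1/U = 0.0045906173
U = 217.84 W/(m^2*K)


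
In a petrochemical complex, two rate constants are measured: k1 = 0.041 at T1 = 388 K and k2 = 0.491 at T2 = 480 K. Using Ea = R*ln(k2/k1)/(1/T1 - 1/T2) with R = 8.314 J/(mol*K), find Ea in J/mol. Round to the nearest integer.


Ea = R * ln(k2/k1) / (1/T1 - 1/T2)
ln(k2/k1) = ln(0.491/0.041) = 2.4828721
1/T1 - 1/T2 = 1/388 - 1/480 = 0.000493986254
Ea = 8.314 * 2.4828721 / 0.000493986254
Ea = 41788 J/mol


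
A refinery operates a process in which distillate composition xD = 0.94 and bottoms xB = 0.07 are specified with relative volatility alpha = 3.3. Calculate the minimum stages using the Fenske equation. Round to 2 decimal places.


N_min = ln((xD*(1-xB))/(xB*(1-xD))) / ln(alpha)
Numerator inside ln: 0.8742 / 0.0042 = 208.142857
ln(208.142857) = 5.338225
ln(alpha) = ln(3.3) = 1.193922
N_min = 5.338225 / 1.193922 = 4.47


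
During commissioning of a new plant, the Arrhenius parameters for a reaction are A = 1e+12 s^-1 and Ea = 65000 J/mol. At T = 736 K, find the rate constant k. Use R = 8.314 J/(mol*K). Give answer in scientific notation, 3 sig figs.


k = A * exp(-Ea/(R*T))
k = 1e+12 * exp(-65000 / (8.314 * 736))
k = 1e+12 * exp(-10.62247)
k = 2.44e+07


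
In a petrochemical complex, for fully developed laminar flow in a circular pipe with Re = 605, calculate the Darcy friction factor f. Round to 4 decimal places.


f = 64 / Re
f = 64 / 605
f = 0.1058


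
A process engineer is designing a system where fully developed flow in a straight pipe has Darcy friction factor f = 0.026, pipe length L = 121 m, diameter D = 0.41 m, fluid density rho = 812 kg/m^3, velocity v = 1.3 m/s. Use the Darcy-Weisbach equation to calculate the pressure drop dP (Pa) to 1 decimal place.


dP = f * (L/D) * (rho*v^2/2)
dP = 0.026 * (121/0.41) * (812*1.3^2/2)
L/D = 295.12195122
rho*v^2/2 = 812*1.69/2 = 686.14
dP = 0.026 * 295.12195122 * 686.14
dP = 5264.9 Pa


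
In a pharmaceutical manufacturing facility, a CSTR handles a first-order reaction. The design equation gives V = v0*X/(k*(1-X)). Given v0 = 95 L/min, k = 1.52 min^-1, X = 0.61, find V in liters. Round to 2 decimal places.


V = v0 * X / (k * (1 - X))
V = 95 * 0.61 / (1.52 * (1 - 0.61))
V = 57.95 / (1.52 * 0.39)
V = 57.95 / 0.5928
V = 97.76 L


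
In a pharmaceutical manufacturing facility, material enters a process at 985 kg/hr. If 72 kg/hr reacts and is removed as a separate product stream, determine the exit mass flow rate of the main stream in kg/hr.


Steady-state mass balance on the main outlet: F_out = F_in - F_removed
F_out = 985 - 72
F_out = 913 kg/hr


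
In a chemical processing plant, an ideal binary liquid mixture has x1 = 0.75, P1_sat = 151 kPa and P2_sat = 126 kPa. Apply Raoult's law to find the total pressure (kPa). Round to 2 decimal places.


P = x1*P1_sat + x2*P2_sat
x2 = 1 - x1 = 1 - 0.75 = 0.25
P = 0.75*151 + 0.25*126
P = 113.25 + 31.5
P = 144.75 kPa


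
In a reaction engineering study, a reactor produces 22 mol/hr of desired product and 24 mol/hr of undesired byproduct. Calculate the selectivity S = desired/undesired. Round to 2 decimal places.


S = desired product rate / undesired product rate
S = 22 / 24
S = 0.92


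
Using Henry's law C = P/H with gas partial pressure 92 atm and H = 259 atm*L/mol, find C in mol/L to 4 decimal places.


C = P / H
C = 92 / 259
C = 0.3552 mol/L


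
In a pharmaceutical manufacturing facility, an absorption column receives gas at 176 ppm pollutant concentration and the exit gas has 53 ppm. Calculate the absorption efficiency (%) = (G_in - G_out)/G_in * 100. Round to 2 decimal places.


Efficiency = (G_in - G_out) / G_in * 100%
Efficiency = (176 - 53) / 176 * 100
Efficiency = 123 / 176 * 100
Efficiency = 69.89%


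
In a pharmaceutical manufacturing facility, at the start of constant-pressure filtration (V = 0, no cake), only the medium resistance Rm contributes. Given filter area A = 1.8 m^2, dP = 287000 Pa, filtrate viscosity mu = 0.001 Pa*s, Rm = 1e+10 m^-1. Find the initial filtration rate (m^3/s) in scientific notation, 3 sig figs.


rate = A * dP / (mu * Rm)
rate = 1.8 * 287000 / (0.001 * 1e+10)
rate = 516600.0 / 1.000e+07
rate = 5.17e-02 m^3/s


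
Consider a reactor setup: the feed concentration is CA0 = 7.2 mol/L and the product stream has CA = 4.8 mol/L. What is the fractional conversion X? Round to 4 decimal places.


X = (CA0 - CA) / CA0
X = (7.2 - 4.8) / 7.2
X = 2.4 / 7.2
X = 0.3333


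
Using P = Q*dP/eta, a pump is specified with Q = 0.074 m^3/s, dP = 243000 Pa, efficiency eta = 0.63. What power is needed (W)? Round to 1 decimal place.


P = Q * dP / eta
P = 0.074 * 243000 / 0.63
P = 17982.0 / 0.63
P = 28542.9 W


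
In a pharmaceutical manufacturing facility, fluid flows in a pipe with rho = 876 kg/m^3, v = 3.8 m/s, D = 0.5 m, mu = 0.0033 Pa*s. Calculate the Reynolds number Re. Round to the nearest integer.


Re = rho * v * D / mu
Re = 876 * 3.8 * 0.5 / 0.0033
Re = 1664.4 / 0.0033
Re = 504364


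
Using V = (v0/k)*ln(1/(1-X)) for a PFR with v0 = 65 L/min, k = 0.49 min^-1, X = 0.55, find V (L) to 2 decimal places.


V = (v0/k) * ln(1/(1-X))
V = (65/0.49) * ln(1/(1-0.55))
V = 132.653061 * ln(2.222222)
V = 132.653061 * 0.798508
V = 105.92 L


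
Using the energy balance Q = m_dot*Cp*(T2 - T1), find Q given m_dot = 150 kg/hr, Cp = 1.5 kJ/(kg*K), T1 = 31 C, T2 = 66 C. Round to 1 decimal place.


Q = m_dot * Cp * (T2 - T1)
Q = 150 * 1.5 * (66 - 31)
Q = 150 * 1.5 * 35
Q = 7875.0 kJ/hr


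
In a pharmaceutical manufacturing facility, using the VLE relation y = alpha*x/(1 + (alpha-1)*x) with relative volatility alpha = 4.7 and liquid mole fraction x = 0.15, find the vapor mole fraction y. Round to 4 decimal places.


y = alpha*x / (1 + (alpha-1)*x)
y = 4.7*0.15 / (1 + (4.7-1)*0.15)
y = 0.705 / (1 + 0.555)
y = 0.705 / 1.555
y = 0.4534


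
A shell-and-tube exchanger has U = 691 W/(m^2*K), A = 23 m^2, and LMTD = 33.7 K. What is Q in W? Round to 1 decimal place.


Q = U * A * LMTD
Q = 691 * 23 * 33.7
Q = 535594.1 W


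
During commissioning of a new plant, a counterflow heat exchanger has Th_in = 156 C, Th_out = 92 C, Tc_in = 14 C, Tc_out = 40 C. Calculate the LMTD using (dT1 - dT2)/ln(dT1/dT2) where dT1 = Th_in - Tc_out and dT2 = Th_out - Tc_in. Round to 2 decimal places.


dT1 = Th_in - Tc_out = 156 - 40 = 116
dT2 = Th_out - Tc_in = 92 - 14 = 78
LMTD = (dT1 - dT2) / ln(dT1/dT2)
LMTD = (116 - 78) / ln(116/78)
LMTD = 95.75 K


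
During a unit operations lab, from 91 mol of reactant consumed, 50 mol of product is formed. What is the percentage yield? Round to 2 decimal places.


Yield = (moles product / moles consumed) * 100%
Yield = (50 / 91) * 100
Yield = 0.5495 * 100
Yield = 54.95%


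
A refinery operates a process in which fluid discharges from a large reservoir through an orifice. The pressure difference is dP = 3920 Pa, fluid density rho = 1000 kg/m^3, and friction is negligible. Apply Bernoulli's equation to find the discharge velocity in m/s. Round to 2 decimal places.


v = sqrt(2*dP/rho)
v = sqrt(2*3920/1000)
v = sqrt(7.84)
v = 2.80 m/s


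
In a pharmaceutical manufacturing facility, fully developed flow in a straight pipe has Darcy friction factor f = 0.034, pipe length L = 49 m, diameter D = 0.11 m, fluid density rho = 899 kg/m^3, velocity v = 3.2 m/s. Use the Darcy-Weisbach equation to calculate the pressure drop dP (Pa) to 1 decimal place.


dP = f * (L/D) * (rho*v^2/2)
dP = 0.034 * (49/0.11) * (899*3.2^2/2)
L/D = 445.45454545
rho*v^2/2 = 899*10.24/2 = 4602.88
dP = 0.034 * 445.45454545 * 4602.88
dP = 69712.7 Pa


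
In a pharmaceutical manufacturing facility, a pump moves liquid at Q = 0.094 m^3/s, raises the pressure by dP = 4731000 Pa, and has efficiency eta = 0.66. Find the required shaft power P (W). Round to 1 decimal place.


P = Q * dP / eta
P = 0.094 * 4731000 / 0.66
P = 444714.0 / 0.66
P = 673809.1 W


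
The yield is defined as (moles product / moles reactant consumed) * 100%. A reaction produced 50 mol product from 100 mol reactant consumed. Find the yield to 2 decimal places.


Yield = (moles product / moles consumed) * 100%
Yield = (50 / 100) * 100
Yield = 0.5 * 100
Yield = 50.00%


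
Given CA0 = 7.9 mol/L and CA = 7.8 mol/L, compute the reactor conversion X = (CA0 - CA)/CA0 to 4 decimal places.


X = (CA0 - CA) / CA0
X = (7.9 - 7.8) / 7.9
X = 0.1 / 7.9
X = 0.0127


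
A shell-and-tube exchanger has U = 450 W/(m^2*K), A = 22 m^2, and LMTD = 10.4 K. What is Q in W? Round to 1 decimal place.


Q = U * A * LMTD
Q = 450 * 22 * 10.4
Q = 102960.0 W


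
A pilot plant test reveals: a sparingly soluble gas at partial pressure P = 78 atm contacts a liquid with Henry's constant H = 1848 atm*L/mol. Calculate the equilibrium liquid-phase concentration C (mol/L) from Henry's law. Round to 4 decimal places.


C = P / H
C = 78 / 1848
C = 0.0422 mol/L


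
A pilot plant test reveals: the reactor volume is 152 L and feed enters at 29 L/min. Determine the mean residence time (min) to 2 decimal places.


tau = V / v0
tau = 152 / 29
tau = 5.24 min


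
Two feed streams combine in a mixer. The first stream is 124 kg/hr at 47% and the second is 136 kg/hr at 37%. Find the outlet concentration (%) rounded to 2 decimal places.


Mass balance on solute: F1*x1 + F2*x2 = F3*x3
F3 = F1 + F2 = 124 + 136 = 260 kg/hr
x3 = (F1*x1 + F2*x2)/F3
x3 = (124*0.47 + 136*0.37) / 260
x3 = 41.77%


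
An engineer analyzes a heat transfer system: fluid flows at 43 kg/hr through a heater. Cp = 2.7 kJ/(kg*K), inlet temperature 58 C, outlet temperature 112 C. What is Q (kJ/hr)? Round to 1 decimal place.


Q = m_dot * Cp * (T2 - T1)
Q = 43 * 2.7 * (112 - 58)
Q = 43 * 2.7 * 54
Q = 6269.4 kJ/hr


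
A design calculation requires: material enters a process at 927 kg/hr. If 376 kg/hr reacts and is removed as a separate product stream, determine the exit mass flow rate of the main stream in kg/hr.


Steady-state mass balance on the main outlet: F_out = F_in - F_removed
F_out = 927 - 376
F_out = 551 kg/hr


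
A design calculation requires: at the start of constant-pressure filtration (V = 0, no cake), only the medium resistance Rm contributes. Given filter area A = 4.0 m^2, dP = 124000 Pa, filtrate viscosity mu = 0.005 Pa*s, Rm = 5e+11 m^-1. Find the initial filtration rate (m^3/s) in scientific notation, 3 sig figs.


rate = A * dP / (mu * Rm)
rate = 4.0 * 124000 / (0.005 * 5e+11)
rate = 496000.0 / 2.500e+09
rate = 1.98e-04 m^3/s


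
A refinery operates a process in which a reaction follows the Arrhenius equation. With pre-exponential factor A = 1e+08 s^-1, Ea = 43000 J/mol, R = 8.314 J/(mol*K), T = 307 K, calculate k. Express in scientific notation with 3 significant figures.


k = A * exp(-Ea/(R*T))
k = 1e+08 * exp(-43000 / (8.314 * 307))
k = 1e+08 * exp(-16.846902)
k = 4.82e+00


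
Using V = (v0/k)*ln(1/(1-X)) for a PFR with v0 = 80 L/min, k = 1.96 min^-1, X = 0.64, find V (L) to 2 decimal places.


V = (v0/k) * ln(1/(1-X))
V = (80/1.96) * ln(1/(1-0.64))
V = 40.816327 * ln(2.777778)
V = 40.816327 * 1.021651
V = 41.70 L


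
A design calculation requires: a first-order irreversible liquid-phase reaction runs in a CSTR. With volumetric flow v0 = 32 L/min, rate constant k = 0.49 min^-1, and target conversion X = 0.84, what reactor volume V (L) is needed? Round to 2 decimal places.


V = v0 * X / (k * (1 - X))
V = 32 * 0.84 / (0.49 * (1 - 0.84))
V = 26.88 / (0.49 * 0.16)
V = 26.88 / 0.0784
V = 342.86 L


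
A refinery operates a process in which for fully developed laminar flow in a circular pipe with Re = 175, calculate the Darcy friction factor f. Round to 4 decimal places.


f = 64 / Re
f = 64 / 175
f = 0.3657


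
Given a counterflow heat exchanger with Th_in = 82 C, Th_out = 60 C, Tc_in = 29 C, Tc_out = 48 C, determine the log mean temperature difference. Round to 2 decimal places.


dT1 = Th_in - Tc_out = 82 - 48 = 34
dT2 = Th_out - Tc_in = 60 - 29 = 31
LMTD = (dT1 - dT2) / ln(dT1/dT2)
LMTD = (34 - 31) / ln(34/31)
LMTD = 32.48 K


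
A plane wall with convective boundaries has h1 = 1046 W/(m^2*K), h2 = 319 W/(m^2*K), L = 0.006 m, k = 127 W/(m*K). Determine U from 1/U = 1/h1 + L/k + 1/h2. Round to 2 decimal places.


1/U = 1/h1 + L/k + 1/h2
1/U = 1/1046 + 0.006/127 + 1/319
1/U = 0.0009560229 + 4.72441e-05 + 0.0031347962
1/U = 0.0041380632
U = 241.66 W/(m^2*K)


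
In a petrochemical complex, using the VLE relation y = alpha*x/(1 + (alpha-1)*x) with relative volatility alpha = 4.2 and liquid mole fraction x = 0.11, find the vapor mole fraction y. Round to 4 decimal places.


y = alpha*x / (1 + (alpha-1)*x)
y = 4.2*0.11 / (1 + (4.2-1)*0.11)
y = 0.462 / (1 + 0.352)
y = 0.462 / 1.352
y = 0.3417


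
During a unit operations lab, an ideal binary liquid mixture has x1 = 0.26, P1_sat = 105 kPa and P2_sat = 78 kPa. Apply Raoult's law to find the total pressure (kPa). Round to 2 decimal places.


P = x1*P1_sat + x2*P2_sat
x2 = 1 - x1 = 1 - 0.26 = 0.74
P = 0.26*105 + 0.74*78
P = 27.3 + 57.72
P = 85.02 kPa


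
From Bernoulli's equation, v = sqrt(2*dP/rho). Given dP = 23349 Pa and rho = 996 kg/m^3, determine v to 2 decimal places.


v = sqrt(2*dP/rho)
v = sqrt(2*23349/996)
v = sqrt(46.885542)
v = 6.85 m/s


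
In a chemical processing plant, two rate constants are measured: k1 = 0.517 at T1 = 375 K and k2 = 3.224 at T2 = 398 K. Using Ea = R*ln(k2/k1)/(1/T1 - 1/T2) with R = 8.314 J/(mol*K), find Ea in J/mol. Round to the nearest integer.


Ea = R * ln(k2/k1) / (1/T1 - 1/T2)
ln(k2/k1) = ln(3.224/0.517) = 1.8303352
1/T1 - 1/T2 = 1/375 - 1/398 = 0.000154103853
Ea = 8.314 * 1.8303352 / 0.000154103853
Ea = 98748 J/mol


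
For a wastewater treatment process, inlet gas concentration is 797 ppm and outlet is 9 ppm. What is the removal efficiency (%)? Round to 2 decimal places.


Efficiency = (G_in - G_out) / G_in * 100%
Efficiency = (797 - 9) / 797 * 100
Efficiency = 788 / 797 * 100
Efficiency = 98.87%


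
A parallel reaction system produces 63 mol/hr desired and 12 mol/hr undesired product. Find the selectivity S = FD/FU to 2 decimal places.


S = desired product rate / undesired product rate
S = 63 / 12
S = 5.25


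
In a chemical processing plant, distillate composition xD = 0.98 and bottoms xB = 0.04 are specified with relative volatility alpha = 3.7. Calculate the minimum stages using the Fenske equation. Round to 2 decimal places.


N_min = ln((xD*(1-xB))/(xB*(1-xD))) / ln(alpha)
Numerator inside ln: 0.9408 / 0.0008 = 1176.0
ln(1176.0) = 7.069874
ln(alpha) = ln(3.7) = 1.308333
N_min = 7.069874 / 1.308333 = 5.40


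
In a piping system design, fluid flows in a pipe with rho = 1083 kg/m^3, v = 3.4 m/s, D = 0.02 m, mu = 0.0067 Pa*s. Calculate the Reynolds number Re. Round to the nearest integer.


Re = rho * v * D / mu
Re = 1083 * 3.4 * 0.02 / 0.0067
Re = 73.644 / 0.0067
Re = 10992


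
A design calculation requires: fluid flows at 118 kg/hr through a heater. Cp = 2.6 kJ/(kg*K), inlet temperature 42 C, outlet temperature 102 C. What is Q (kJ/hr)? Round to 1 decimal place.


Q = m_dot * Cp * (T2 - T1)
Q = 118 * 2.6 * (102 - 42)
Q = 118 * 2.6 * 60
Q = 18408.0 kJ/hr


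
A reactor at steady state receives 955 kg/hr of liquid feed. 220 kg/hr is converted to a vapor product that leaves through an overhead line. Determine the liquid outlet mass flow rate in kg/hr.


Steady-state mass balance on the main outlet: F_out = F_in - F_removed
F_out = 955 - 220
F_out = 735 kg/hr


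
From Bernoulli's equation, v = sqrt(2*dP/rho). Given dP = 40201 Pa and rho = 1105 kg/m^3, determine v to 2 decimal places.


v = sqrt(2*dP/rho)
v = sqrt(2*40201/1105)
v = sqrt(72.761991)
v = 8.53 m/s


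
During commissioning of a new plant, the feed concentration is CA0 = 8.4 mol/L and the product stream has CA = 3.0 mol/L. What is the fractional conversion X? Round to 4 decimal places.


X = (CA0 - CA) / CA0
X = (8.4 - 3.0) / 8.4
X = 5.4 / 8.4
X = 0.6429


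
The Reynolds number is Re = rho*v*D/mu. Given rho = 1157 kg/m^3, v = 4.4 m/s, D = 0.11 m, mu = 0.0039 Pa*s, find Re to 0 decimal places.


Re = rho * v * D / mu
Re = 1157 * 4.4 * 0.11 / 0.0039
Re = 559.988 / 0.0039
Re = 143587


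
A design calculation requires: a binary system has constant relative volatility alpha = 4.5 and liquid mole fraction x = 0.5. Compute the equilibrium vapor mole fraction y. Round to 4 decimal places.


y = alpha*x / (1 + (alpha-1)*x)
y = 4.5*0.5 / (1 + (4.5-1)*0.5)
y = 2.25 / (1 + 1.75)
y = 2.25 / 2.75
y = 0.8182


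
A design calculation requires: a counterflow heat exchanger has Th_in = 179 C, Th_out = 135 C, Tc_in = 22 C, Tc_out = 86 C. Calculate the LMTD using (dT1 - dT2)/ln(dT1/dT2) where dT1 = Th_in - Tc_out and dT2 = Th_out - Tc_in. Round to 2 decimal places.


dT1 = Th_in - Tc_out = 179 - 86 = 93
dT2 = Th_out - Tc_in = 135 - 22 = 113
LMTD = (dT1 - dT2) / ln(dT1/dT2)
LMTD = (93 - 113) / ln(93/113)
LMTD = 102.68 K


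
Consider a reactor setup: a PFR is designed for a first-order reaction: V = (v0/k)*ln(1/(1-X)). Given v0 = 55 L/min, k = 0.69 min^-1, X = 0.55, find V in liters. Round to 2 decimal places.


V = (v0/k) * ln(1/(1-X))
V = (55/0.69) * ln(1/(1-0.55))
V = 79.710145 * ln(2.222222)
V = 79.710145 * 0.798508
V = 63.65 L


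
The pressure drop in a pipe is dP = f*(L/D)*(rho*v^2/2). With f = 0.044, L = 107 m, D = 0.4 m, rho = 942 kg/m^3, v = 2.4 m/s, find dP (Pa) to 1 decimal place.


dP = f * (L/D) * (rho*v^2/2)
dP = 0.044 * (107/0.4) * (942*2.4^2/2)
L/D = 267.5
rho*v^2/2 = 942*5.76/2 = 2712.96
dP = 0.044 * 267.5 * 2712.96
dP = 31931.5 Pa


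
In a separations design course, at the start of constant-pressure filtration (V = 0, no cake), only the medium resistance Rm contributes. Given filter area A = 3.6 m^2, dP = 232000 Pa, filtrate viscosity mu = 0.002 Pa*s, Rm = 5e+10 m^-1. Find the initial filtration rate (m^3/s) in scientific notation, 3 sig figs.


rate = A * dP / (mu * Rm)
rate = 3.6 * 232000 / (0.002 * 5e+10)
rate = 835200.0 / 1.000e+08
rate = 8.35e-03 m^3/s


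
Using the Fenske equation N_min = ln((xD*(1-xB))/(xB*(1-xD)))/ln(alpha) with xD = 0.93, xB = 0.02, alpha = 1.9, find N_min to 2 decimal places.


N_min = ln((xD*(1-xB))/(xB*(1-xD))) / ln(alpha)
Numerator inside ln: 0.9114 / 0.0014 = 651.0
ln(651.0) = 6.47851
ln(alpha) = ln(1.9) = 0.641854
N_min = 6.47851 / 0.641854 = 10.09


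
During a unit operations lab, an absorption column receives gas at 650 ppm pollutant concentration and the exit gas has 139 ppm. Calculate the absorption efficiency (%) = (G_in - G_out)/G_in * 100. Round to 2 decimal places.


Efficiency = (G_in - G_out) / G_in * 100%
Efficiency = (650 - 139) / 650 * 100
Efficiency = 511 / 650 * 100
Efficiency = 78.62%


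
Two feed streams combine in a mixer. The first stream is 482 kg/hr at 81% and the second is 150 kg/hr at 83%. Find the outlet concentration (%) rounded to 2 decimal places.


Mass balance on solute: F1*x1 + F2*x2 = F3*x3
F3 = F1 + F2 = 482 + 150 = 632 kg/hr
x3 = (F1*x1 + F2*x2)/F3
x3 = (482*0.81 + 150*0.83) / 632
x3 = 81.47%


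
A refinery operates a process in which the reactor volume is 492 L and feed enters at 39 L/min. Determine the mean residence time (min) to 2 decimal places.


tau = V / v0
tau = 492 / 39
tau = 12.62 min


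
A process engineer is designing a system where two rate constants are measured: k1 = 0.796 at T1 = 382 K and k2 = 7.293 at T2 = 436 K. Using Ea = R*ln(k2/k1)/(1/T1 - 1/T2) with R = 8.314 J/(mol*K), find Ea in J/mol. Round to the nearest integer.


Ea = R * ln(k2/k1) / (1/T1 - 1/T2)
ln(k2/k1) = ln(7.293/0.796) = 2.2150711
1/T1 - 1/T2 = 1/382 - 1/436 = 0.000324223065
Ea = 8.314 * 2.2150711 / 0.000324223065
Ea = 56801 J/mol


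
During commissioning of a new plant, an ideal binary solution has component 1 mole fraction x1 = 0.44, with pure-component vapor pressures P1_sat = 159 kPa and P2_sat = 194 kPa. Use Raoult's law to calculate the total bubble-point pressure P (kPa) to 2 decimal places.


P = x1*P1_sat + x2*P2_sat
x2 = 1 - x1 = 1 - 0.44 = 0.56
P = 0.44*159 + 0.56*194
P = 69.96 + 108.64
P = 178.60 kPa


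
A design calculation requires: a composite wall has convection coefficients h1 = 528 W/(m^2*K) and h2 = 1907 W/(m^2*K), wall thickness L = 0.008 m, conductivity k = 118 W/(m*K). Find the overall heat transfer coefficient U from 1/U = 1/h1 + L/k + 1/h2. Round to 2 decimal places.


1/U = 1/h1 + L/k + 1/h2
1/U = 1/528 + 0.008/118 + 1/1907
1/U = 0.0018939394 + 6.77966e-05 + 0.0005243838
1/U = 0.0024861198
U = 402.23 W/(m^2*K)


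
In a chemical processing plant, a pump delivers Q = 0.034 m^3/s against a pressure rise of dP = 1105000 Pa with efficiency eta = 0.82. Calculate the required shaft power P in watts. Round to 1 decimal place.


P = Q * dP / eta
P = 0.034 * 1105000 / 0.82
P = 37570.0 / 0.82
P = 45817.1 W


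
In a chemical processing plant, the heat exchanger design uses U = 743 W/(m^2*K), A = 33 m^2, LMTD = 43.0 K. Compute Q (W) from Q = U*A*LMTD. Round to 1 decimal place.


Q = U * A * LMTD
Q = 743 * 33 * 43.0
Q = 1054317.0 W


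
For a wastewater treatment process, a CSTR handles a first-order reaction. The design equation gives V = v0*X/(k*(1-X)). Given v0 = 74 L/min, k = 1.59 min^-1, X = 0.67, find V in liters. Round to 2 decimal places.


V = v0 * X / (k * (1 - X))
V = 74 * 0.67 / (1.59 * (1 - 0.67))
V = 49.58 / (1.59 * 0.33)
V = 49.58 / 0.5247
V = 94.49 L


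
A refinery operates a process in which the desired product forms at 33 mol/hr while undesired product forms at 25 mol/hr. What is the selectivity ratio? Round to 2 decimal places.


S = desired product rate / undesired product rate
S = 33 / 25
S = 1.32


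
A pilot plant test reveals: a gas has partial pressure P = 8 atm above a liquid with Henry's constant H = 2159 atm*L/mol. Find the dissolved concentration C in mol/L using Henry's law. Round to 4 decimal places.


C = P / H
C = 8 / 2159
C = 0.0037 mol/L


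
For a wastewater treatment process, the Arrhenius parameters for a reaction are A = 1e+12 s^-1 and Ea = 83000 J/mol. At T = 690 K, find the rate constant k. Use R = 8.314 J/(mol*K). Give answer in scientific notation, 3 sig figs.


k = A * exp(-Ea/(R*T))
k = 1e+12 * exp(-83000 / (8.314 * 690))
k = 1e+12 * exp(-14.468349)
k = 5.21e+05


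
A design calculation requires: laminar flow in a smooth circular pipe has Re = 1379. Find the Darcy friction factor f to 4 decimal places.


f = 64 / Re
f = 64 / 1379
f = 0.0464


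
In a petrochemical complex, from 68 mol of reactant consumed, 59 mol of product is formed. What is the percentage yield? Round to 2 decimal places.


Yield = (moles product / moles consumed) * 100%
Yield = (59 / 68) * 100
Yield = 0.8676 * 100
Yield = 86.76%


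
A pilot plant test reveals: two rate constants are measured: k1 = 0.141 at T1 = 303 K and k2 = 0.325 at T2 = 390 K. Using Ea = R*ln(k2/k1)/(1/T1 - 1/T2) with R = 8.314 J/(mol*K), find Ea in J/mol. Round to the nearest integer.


Ea = R * ln(k2/k1) / (1/T1 - 1/T2)
ln(k2/k1) = ln(0.325/0.141) = 0.8350653
1/T1 - 1/T2 = 1/303 - 1/390 = 0.000736227469
Ea = 8.314 * 0.8350653 / 0.000736227469
Ea = 9430 J/mol


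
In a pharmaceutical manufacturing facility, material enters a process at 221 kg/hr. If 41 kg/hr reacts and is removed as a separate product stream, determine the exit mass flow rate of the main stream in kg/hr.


Steady-state mass balance on the main outlet: F_out = F_in - F_removed
F_out = 221 - 41
F_out = 180 kg/hr


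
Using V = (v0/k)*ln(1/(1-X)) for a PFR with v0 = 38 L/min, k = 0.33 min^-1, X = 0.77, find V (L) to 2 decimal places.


V = (v0/k) * ln(1/(1-X))
V = (38/0.33) * ln(1/(1-0.77))
V = 115.151515 * ln(4.347826)
V = 115.151515 * 1.469676
V = 169.24 L


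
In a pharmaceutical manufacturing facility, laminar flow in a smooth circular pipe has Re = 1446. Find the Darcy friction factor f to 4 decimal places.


f = 64 / Re
f = 64 / 1446
f = 0.0443


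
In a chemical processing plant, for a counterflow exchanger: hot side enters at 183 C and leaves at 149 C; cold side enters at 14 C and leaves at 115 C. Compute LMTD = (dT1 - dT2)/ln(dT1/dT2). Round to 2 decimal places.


dT1 = Th_in - Tc_out = 183 - 115 = 68
dT2 = Th_out - Tc_in = 149 - 14 = 135
LMTD = (dT1 - dT2) / ln(dT1/dT2)
LMTD = (68 - 135) / ln(68/135)
LMTD = 97.70 K


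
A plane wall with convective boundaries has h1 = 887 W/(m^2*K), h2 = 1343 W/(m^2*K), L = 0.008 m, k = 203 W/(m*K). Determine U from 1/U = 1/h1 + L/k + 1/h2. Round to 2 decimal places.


1/U = 1/h1 + L/k + 1/h2
1/U = 1/887 + 0.008/203 + 1/1343
1/U = 0.0011273957 + 3.94089e-05 + 0.0007446016
1/U = 0.0019114062
U = 523.18 W/(m^2*K)


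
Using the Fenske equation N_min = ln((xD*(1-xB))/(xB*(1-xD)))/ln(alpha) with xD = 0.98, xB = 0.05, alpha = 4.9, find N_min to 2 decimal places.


N_min = ln((xD*(1-xB))/(xB*(1-xD))) / ln(alpha)
Numerator inside ln: 0.931 / 0.001 = 931.0
ln(931.0) = 6.836259
ln(alpha) = ln(4.9) = 1.589235
N_min = 6.836259 / 1.589235 = 4.30


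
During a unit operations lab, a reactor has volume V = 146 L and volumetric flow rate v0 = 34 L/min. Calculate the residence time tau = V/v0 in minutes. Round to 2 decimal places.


tau = V / v0
tau = 146 / 34
tau = 4.29 min


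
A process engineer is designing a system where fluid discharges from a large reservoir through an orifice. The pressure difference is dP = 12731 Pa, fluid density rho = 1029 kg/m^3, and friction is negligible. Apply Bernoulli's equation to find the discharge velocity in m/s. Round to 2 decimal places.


v = sqrt(2*dP/rho)
v = sqrt(2*12731/1029)
v = sqrt(24.744412)
v = 4.97 m/s


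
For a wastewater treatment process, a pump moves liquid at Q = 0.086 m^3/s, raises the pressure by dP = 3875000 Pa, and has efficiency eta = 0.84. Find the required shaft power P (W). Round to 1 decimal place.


P = Q * dP / eta
P = 0.086 * 3875000 / 0.84
P = 333250.0 / 0.84
P = 396726.2 W


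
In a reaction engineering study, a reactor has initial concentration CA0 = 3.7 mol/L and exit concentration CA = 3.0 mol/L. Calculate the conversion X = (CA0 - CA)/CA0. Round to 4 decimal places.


X = (CA0 - CA) / CA0
X = (3.7 - 3.0) / 3.7
X = 0.7 / 3.7
X = 0.1892


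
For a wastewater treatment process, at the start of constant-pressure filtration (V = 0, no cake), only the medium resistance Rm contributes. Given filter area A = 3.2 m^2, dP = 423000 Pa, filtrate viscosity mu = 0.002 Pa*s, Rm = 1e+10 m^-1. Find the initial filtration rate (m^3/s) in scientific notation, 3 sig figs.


rate = A * dP / (mu * Rm)
rate = 3.2 * 423000 / (0.002 * 1e+10)
rate = 1353600.0 / 2.000e+07
rate = 6.77e-02 m^3/s


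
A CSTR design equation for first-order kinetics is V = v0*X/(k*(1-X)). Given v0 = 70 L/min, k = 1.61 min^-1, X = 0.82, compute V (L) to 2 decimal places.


V = v0 * X / (k * (1 - X))
V = 70 * 0.82 / (1.61 * (1 - 0.82))
V = 57.4 / (1.61 * 0.18)
V = 57.4 / 0.2898
V = 198.07 L


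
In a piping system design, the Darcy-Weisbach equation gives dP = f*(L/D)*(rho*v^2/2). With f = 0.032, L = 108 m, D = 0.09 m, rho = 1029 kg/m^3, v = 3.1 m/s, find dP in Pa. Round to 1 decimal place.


dP = f * (L/D) * (rho*v^2/2)
dP = 0.032 * (108/0.09) * (1029*3.1^2/2)
L/D = 1200.0
rho*v^2/2 = 1029*9.61/2 = 4944.345
dP = 0.032 * 1200.0 * 4944.345
dP = 189862.8 Pa


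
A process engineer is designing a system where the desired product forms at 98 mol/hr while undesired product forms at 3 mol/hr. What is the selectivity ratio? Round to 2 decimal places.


S = desired product rate / undesired product rate
S = 98 / 3
S = 32.67


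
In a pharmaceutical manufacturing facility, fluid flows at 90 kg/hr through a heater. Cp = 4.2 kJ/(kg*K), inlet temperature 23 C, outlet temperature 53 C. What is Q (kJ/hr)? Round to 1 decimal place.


Q = m_dot * Cp * (T2 - T1)
Q = 90 * 4.2 * (53 - 23)
Q = 90 * 4.2 * 30
Q = 11340.0 kJ/hr


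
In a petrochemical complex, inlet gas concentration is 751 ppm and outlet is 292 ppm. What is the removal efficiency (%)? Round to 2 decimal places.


Efficiency = (G_in - G_out) / G_in * 100%
Efficiency = (751 - 292) / 751 * 100
Efficiency = 459 / 751 * 100
Efficiency = 61.12%
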